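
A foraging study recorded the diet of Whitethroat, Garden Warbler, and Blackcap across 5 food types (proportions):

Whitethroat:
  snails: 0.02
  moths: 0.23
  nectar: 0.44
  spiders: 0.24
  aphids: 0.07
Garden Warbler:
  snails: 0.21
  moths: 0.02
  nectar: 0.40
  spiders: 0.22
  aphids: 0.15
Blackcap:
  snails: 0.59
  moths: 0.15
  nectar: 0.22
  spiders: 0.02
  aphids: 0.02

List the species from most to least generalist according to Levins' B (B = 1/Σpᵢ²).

Σp_Whitᵢ² = 0.02² + 0.23² + 0.44² + 0.24² + 0.07² = 0.0004 + 0.0529 + 0.1936 + 0.0576 + 0.0049 = 0.3094
B_Whit = 1 / 0.3094 = 3.2321
Σp_Warbᵢ² = 0.21² + 0.02² + 0.40² + 0.22² + 0.15² = 0.0441 + 0.0004 + 0.1600 + 0.0484 + 0.0225 = 0.2754
B_Warb = 1 / 0.2754 = 3.6311
Σp_Blacᵢ² = 0.59² + 0.15² + 0.22² + 0.02² + 0.02² = 0.3481 + 0.0225 + 0.0484 + 0.0004 + 0.0004 = 0.4198
B_Blac = 1 / 0.4198 = 2.3821
Ranking by B (broadest → narrowest): Garden Warbler (3.63) > Whitethroat (3.23) > Blackcap (2.38)

Garden Warbler > Whitethroat > Blackcap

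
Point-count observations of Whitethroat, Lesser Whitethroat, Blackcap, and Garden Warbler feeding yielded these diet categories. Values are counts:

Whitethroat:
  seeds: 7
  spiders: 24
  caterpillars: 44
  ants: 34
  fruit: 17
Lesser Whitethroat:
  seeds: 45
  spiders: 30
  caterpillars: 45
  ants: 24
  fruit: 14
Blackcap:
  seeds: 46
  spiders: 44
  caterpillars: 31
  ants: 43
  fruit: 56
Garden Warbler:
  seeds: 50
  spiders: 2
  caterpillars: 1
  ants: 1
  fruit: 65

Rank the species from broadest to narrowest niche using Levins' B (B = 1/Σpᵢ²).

Blackcap > Lesser Whitethroat > Whitethroat > Garden Warbler

Proportions for Whitethroat (n=126): 7/126=0.0556, 24/126=0.1905, 44/126=0.3492, 34/126=0.2698, 17/126=0.1349
Proportions for Lesser Whitethroat (n=158): 45/158=0.2848, 30/158=0.1899, 45/158=0.2848, 24/158=0.1519, 14/158=0.0886
Proportions for Blackcap (n=220): 46/220=0.2091, 44/220=0.2000, 31/220=0.1409, 43/220=0.1955, 56/220=0.2545
Proportions for Garden Warbler (n=119): 50/119=0.4202, 2/119=0.0168, 1/119=0.0084, 1/119=0.0084, 65/119=0.5462
Σp_Whitᵢ² = 0.0556² + 0.1905² + 0.3492² + 0.2698² + 0.1349² = 0.003091 + 0.036290 + 0.121941 + 0.072792 + 0.018198 = 0.252312
B_Whit = 1 / 0.252312 = 3.9633
Σp_Lessᵢ² = 0.2848² + 0.1899² + 0.2848² + 0.1519² + 0.0886² = 0.081111 + 0.036062 + 0.081111 + 0.023074 + 0.007850 = 0.229208
B_Less = 1 / 0.229208 = 4.3628
Σp_Blacᵢ² = 0.2091² + 0.2000² + 0.1409² + 0.1955² + 0.2545² = 0.043723 + 0.040000 + 0.019853 + 0.038220 + 0.064770 = 0.206566
B_Blac = 1 / 0.206566 = 4.8411
Σp_Gardᵢ² = 0.4202² + 0.0168² + 0.0084² + 0.0084² + 0.5462² = 0.176568 + 0.000282 + 0.000071 + 0.000071 + 0.298334 = 0.475326
B_Gard = 1 / 0.475326 = 2.1038
Ranking by B (broadest → narrowest): Blackcap (4.84) > Lesser Whitethroat (4.36) > Whitethroat (3.96) > Garden Warbler (2.10)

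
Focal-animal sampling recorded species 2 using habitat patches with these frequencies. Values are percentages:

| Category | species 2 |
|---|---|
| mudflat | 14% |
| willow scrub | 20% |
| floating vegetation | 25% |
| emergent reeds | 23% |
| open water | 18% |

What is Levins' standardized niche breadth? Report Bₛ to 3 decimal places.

0.955

Convert percentages to proportions (divide by 100).
Σpᵢ² = 0.14² + 0.20² + 0.25² + 0.23² + 0.18² = 0.0196 + 0.0400 + 0.0625 + 0.0529 + 0.0324 = 0.2074
B = 1 / 0.2074 = 4.82160
Bₛ = (B − 1)/(n − 1) = (4.82160 − 1)/(5 − 1) = 3.82160/4 = 0.95540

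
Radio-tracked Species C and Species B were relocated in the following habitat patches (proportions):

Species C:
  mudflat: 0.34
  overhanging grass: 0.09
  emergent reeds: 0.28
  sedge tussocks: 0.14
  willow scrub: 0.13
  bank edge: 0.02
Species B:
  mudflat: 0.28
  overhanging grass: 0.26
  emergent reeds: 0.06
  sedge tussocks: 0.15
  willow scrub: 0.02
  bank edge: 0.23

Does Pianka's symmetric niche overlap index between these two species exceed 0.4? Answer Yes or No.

Yes

Σ p₁ᵢp₂ᵢ = 0.0952 + 0.0234 + 0.0168 + 0.0210 + 0.0026 + 0.0046 = 0.1636
Σp_1ᵢ² = 0.34² + 0.09² + 0.28² + 0.14² + 0.13² + 0.02² = 0.1156 + 0.0081 + 0.0784 + 0.0196 + 0.0169 + 0.0004 = 0.2390
Σp_2ᵢ² = 0.28² + 0.26² + 0.06² + 0.15² + 0.02² + 0.23² = 0.0784 + 0.0676 + 0.0036 + 0.0225 + 0.0004 + 0.0529 = 0.2254
O = 0.1636 / √(0.2390 × 0.2254) = 0.1636 / 0.23210 = 0.7049
O = 0.7049 > 0.4 → Yes.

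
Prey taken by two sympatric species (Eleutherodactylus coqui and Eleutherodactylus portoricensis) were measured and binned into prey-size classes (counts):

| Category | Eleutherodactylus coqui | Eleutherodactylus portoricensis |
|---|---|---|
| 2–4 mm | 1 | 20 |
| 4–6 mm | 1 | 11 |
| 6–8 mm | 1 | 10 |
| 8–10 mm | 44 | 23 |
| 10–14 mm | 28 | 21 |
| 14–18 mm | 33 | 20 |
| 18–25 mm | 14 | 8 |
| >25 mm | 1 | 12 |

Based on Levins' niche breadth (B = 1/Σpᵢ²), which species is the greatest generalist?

Proportions for Eleutherodactylus coqui (n=123): 1/123=0.0081, 1/123=0.0081, 1/123=0.0081, 44/123=0.3577, 28/123=0.2276, 33/123=0.2683, 14/123=0.1138, 1/123=0.0081
Proportions for Eleutherodactylus portoricensis (n=125): 20/125=0.1600, 11/125=0.0880, 10/125=0.0800, 23/125=0.1840, 21/125=0.1680, 20/125=0.1600, 8/125=0.0640, 12/125=0.0960
Σp_coquᵢ² = 0.0081² + 0.0081² + 0.0081² + 0.3577² + 0.2276² + 0.2683² + 0.1138² + 0.0081² = 0.000066 + 0.000066 + 0.000066 + 0.127949 + 0.051802 + 0.071985 + 0.012950 + 0.000066 = 0.264950
B_coqu = 1 / 0.264950 = 3.7743
Σp_portᵢ² = 0.1600² + 0.0880² + 0.0800² + 0.1840² + 0.1680² + 0.1600² + 0.0640² + 0.0960² = 0.025600 + 0.007744 + 0.006400 + 0.033856 + 0.028224 + 0.025600 + 0.004096 + 0.009216 = 0.140736
B_port = 1 / 0.140736 = 7.1055
Highest B → broadest niche (most generalist): Eleutherodactylus portoricensis (B = 7.11).

Eleutherodactylus portoricensis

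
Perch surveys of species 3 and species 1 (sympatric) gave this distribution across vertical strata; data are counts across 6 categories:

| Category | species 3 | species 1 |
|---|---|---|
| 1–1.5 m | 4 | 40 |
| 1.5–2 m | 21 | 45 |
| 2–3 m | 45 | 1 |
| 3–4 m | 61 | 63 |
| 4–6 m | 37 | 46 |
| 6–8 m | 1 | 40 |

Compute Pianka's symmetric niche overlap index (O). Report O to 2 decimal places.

Proportions for species 3 (n=169): 4/169=0.0237, 21/169=0.1243, 45/169=0.2663, 61/169=0.3609, 37/169=0.2189, 1/169=0.0059
Proportions for species 1 (n=235): 40/235=0.1702, 45/235=0.1915, 1/235=0.0043, 63/235=0.2681, 46/235=0.1957, 40/235=0.1702
Σ p₁ᵢp₂ᵢ = 0.004034 + 0.023803 + 0.001145 + 0.096757 + 0.042839 + 0.001004 = 0.169582
Σp_1ᵢ² = 0.0237² + 0.1243² + 0.2663² + 0.3609² + 0.2189² + 0.0059² = 0.000562 + 0.015450 + 0.070916 + 0.130249 + 0.047917 + 0.000035 = 0.265129
Σp_2ᵢ² = 0.1702² + 0.1915² + 0.0043² + 0.2681² + 0.1957² + 0.1702² = 0.028968 + 0.036672 + 0.000018 + 0.071878 + 0.038298 + 0.028968 = 0.204802
O = 0.169582 / √(0.265129 × 0.204802) = 0.169582 / 0.2330213 = 0.7278

0.73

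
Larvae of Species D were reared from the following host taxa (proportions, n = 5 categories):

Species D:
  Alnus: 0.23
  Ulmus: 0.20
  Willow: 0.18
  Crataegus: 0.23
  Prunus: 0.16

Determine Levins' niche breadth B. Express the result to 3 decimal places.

4.907

Σpᵢ² = 0.23² + 0.20² + 0.18² + 0.23² + 0.16² = 0.0529 + 0.0400 + 0.0324 + 0.0529 + 0.0256 = 0.2038
B = 1 / 0.2038 = 4.90677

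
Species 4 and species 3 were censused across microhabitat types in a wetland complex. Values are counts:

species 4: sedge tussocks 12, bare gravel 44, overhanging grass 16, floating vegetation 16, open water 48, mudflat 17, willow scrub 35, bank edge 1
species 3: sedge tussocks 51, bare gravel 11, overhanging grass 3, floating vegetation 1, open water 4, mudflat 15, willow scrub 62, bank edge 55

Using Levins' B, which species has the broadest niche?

species 4

Proportions for species 4 (n=189): 12/189=0.0635, 44/189=0.2328, 16/189=0.0847, 16/189=0.0847, 48/189=0.2540, 17/189=0.0899, 35/189=0.1852, 1/189=0.0053
Proportions for species 3 (n=202): 51/202=0.2525, 11/202=0.0545, 3/202=0.0149, 1/202=0.0050, 4/202=0.0198, 15/202=0.0743, 62/202=0.3069, 55/202=0.2723
Σp_4ᵢ² = 0.0635² + 0.2328² + 0.0847² + 0.0847² + 0.2540² + 0.0899² + 0.1852² + 0.0053² = 0.004032 + 0.054196 + 0.007174 + 0.007174 + 0.064516 + 0.008082 + 0.034299 + 0.000028 = 0.179501
B_4 = 1 / 0.179501 = 5.5710
Σp_3ᵢ² = 0.2525² + 0.0545² + 0.0149² + 0.0050² + 0.0198² + 0.0743² + 0.3069² + 0.2723² = 0.063756 + 0.002970 + 0.000222 + 0.000025 + 0.000392 + 0.005520 + 0.094188 + 0.074147 = 0.241220
B_3 = 1 / 0.241220 = 4.1456
Highest B → broadest niche (most generalist): species 4 (B = 5.57).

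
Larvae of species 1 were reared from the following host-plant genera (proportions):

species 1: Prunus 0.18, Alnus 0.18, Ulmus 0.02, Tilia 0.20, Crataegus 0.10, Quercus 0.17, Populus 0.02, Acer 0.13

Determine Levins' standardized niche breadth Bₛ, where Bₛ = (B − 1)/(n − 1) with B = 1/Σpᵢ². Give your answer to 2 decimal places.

0.74

Σpᵢ² = 0.18² + 0.18² + 0.02² + 0.20² + 0.10² + 0.17² + 0.02² + 0.13² = 0.0324 + 0.0324 + 0.0004 + 0.0400 + 0.0100 + 0.0289 + 0.0004 + 0.0169 = 0.1614
B = 1 / 0.1614 = 6.1958
Bₛ = (B − 1)/(n − 1) = (6.1958 − 1)/(8 − 1) = 5.1958/7 = 0.7423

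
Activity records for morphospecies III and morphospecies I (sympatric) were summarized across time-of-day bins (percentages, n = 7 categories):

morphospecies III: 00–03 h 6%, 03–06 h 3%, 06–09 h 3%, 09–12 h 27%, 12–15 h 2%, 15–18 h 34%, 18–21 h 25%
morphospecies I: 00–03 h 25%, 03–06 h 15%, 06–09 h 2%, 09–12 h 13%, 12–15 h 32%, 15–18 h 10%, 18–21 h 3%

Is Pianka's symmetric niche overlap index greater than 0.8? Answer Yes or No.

No

Convert percentages to proportions (divide by 100).
Σ p₁ᵢp₂ᵢ = 0.0150 + 0.0045 + 0.0006 + 0.0351 + 0.0064 + 0.0340 + 0.0075 = 0.1031
Σp_1ᵢ² = 0.06² + 0.03² + 0.03² + 0.27² + 0.02² + 0.34² + 0.25² = 0.0036 + 0.0009 + 0.0009 + 0.0729 + 0.0004 + 0.1156 + 0.0625 = 0.2568
Σp_2ᵢ² = 0.25² + 0.15² + 0.02² + 0.13² + 0.32² + 0.10² + 0.03² = 0.0625 + 0.0225 + 0.0004 + 0.0169 + 0.1024 + 0.0100 + 0.0009 = 0.2156
O = 0.1031 / √(0.2568 × 0.2156) = 0.1031 / 0.23530 = 0.4382
O = 0.4382 < 0.8 → No.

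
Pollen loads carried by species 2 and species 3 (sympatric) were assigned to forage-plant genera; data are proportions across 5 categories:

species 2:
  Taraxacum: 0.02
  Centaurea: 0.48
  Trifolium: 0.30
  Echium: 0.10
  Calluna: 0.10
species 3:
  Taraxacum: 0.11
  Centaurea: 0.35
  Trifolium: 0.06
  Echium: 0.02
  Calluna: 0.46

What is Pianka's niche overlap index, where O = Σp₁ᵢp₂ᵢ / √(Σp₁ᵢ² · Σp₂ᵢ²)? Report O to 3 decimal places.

0.684

Σ p₁ᵢp₂ᵢ = 0.0022 + 0.1680 + 0.0180 + 0.0020 + 0.0460 = 0.2362
Σp_1ᵢ² = 0.02² + 0.48² + 0.30² + 0.10² + 0.10² = 0.0004 + 0.2304 + 0.0900 + 0.0100 + 0.0100 = 0.3408
Σp_2ᵢ² = 0.11² + 0.35² + 0.06² + 0.02² + 0.46² = 0.0121 + 0.1225 + 0.0036 + 0.0004 + 0.2116 = 0.3502
O = 0.2362 / √(0.3408 × 0.3502) = 0.2362 / 0.345468 = 0.68371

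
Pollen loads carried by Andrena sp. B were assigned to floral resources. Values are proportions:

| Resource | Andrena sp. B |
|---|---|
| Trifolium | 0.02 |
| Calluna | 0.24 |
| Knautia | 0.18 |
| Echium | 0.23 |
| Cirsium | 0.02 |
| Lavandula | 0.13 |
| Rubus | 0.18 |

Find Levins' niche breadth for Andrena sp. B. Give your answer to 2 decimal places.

Σpᵢ² = 0.02² + 0.24² + 0.18² + 0.23² + 0.02² + 0.13² + 0.18² = 0.0004 + 0.0576 + 0.0324 + 0.0529 + 0.0004 + 0.0169 + 0.0324 = 0.1930
B = 1 / 0.1930 = 5.1813

5.18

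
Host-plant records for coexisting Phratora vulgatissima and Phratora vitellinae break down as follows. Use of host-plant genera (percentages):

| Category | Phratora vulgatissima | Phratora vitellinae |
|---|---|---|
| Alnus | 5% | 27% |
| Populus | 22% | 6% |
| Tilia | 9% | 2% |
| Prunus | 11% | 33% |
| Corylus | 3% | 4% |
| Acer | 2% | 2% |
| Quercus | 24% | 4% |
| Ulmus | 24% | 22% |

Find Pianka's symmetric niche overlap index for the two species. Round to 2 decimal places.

0.61

Convert percentages to proportions (divide by 100).
Σ p₁ᵢp₂ᵢ = 0.0135 + 0.0132 + 0.0018 + 0.0363 + 0.0012 + 0.0004 + 0.0096 + 0.0528 = 0.1288
Σp_1ᵢ² = 0.05² + 0.22² + 0.09² + 0.11² + 0.03² + 0.02² + 0.24² + 0.24² = 0.0025 + 0.0484 + 0.0081 + 0.0121 + 0.0009 + 0.0004 + 0.0576 + 0.0576 = 0.1876
Σp_2ᵢ² = 0.27² + 0.06² + 0.02² + 0.33² + 0.04² + 0.02² + 0.04² + 0.22² = 0.0729 + 0.0036 + 0.0004 + 0.1089 + 0.0016 + 0.0004 + 0.0016 + 0.0484 = 0.2378
O = 0.1288 / √(0.1876 × 0.2378) = 0.1288 / 0.21121 = 0.6098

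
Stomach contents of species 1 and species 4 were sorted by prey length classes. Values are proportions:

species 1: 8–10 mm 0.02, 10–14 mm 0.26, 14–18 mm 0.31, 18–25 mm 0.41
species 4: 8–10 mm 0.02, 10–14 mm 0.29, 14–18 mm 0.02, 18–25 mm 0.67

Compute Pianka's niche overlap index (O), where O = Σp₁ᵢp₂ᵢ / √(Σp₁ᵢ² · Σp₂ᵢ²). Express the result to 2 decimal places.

0.85

Σ p₁ᵢp₂ᵢ = 0.0004 + 0.0754 + 0.0062 + 0.2747 = 0.3567
Σp_1ᵢ² = 0.02² + 0.26² + 0.31² + 0.41² = 0.0004 + 0.0676 + 0.0961 + 0.1681 = 0.3322
Σp_2ᵢ² = 0.02² + 0.29² + 0.02² + 0.67² = 0.0004 + 0.0841 + 0.0004 + 0.4489 = 0.5338
O = 0.3567 / √(0.3322 × 0.5338) = 0.3567 / 0.42110 = 0.8471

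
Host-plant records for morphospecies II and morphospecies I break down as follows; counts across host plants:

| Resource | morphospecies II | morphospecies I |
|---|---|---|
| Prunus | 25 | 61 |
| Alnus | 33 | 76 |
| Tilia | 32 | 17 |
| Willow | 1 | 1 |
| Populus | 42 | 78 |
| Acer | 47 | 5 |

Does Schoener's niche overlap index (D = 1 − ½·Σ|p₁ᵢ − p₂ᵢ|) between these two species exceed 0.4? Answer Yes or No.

Proportions for morphospecies II (n=180): 25/180=0.1389, 33/180=0.1833, 32/180=0.1778, 1/180=0.0056, 42/180=0.2333, 47/180=0.2611
Proportions for morphospecies I (n=238): 61/238=0.2563, 76/238=0.3193, 17/238=0.0714, 1/238=0.0042, 78/238=0.3277, 5/238=0.0210
Σ|p₁ᵢ − p₂ᵢ| = 0.1174 + 0.1360 + 0.1064 + 0.0014 + 0.0944 + 0.2401 = 0.6957
D = 1 − ½ × 0.6957 = 1 − 0.34785 = 0.65215
D = 0.65215 > 0.4 → Yes.

Yes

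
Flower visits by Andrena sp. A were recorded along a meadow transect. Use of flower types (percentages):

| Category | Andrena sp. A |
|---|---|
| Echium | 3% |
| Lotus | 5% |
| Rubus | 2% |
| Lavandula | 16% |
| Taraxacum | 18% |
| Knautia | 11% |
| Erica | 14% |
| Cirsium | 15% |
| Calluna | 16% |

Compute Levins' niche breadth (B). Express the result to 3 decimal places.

Convert percentages to proportions (divide by 100).
Σpᵢ² = 0.03² + 0.05² + 0.02² + 0.16² + 0.18² + 0.11² + 0.14² + 0.15² + 0.16² = 0.0009 + 0.0025 + 0.0004 + 0.0256 + 0.0324 + 0.0121 + 0.0196 + 0.0225 + 0.0256 = 0.1416
B = 1 / 0.1416 = 7.06215

7.062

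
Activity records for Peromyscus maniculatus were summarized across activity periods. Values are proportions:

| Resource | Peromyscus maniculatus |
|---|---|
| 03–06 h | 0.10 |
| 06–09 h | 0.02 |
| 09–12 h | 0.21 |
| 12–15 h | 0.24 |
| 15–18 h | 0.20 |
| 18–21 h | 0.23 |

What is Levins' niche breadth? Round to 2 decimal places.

4.88

Σpᵢ² = 0.10² + 0.02² + 0.21² + 0.24² + 0.20² + 0.23² = 0.0100 + 0.0004 + 0.0441 + 0.0576 + 0.0400 + 0.0529 = 0.2050
B = 1 / 0.2050 = 4.8780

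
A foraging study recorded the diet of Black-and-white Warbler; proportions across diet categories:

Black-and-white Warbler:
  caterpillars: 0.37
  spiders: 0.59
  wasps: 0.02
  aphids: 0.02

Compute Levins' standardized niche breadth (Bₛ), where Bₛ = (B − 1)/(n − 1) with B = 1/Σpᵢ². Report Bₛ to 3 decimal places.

0.353

Σpᵢ² = 0.37² + 0.59² + 0.02² + 0.02² = 0.1369 + 0.3481 + 0.0004 + 0.0004 = 0.4858
B = 1 / 0.4858 = 2.05846
Bₛ = (B − 1)/(n − 1) = (2.05846 − 1)/(4 − 1) = 1.05846/3 = 0.35282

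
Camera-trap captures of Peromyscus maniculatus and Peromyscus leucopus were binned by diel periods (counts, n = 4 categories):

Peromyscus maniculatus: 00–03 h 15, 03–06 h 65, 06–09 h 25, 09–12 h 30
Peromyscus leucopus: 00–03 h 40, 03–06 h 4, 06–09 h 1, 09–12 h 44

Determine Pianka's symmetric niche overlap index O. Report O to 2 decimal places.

Proportions for Peromyscus maniculatus (n=135): 15/135=0.1111, 65/135=0.4815, 25/135=0.1852, 30/135=0.2222
Proportions for Peromyscus leucopus (n=89): 40/89=0.4494, 4/89=0.0449, 1/89=0.0112, 44/89=0.4944
Σ p₁ᵢp₂ᵢ = 0.049928 + 0.021619 + 0.002074 + 0.109856 = 0.183477
Σp_1ᵢ² = 0.1111² + 0.4815² + 0.1852² + 0.2222² = 0.012343 + 0.231842 + 0.034299 + 0.049373 = 0.327857
Σp_2ᵢ² = 0.4494² + 0.0449² + 0.0112² + 0.4944² = 0.201960 + 0.002016 + 0.000125 + 0.244431 = 0.448532
O = 0.183477 / √(0.327857 × 0.448532) = 0.183477 / 0.3834767 = 0.4785

0.48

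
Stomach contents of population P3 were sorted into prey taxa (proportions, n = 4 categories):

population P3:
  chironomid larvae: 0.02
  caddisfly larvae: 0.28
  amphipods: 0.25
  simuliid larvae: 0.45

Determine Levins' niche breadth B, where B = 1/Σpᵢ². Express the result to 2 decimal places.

2.91

Σpᵢ² = 0.02² + 0.28² + 0.25² + 0.45² = 0.0004 + 0.0784 + 0.0625 + 0.2025 = 0.3438
B = 1 / 0.3438 = 2.9087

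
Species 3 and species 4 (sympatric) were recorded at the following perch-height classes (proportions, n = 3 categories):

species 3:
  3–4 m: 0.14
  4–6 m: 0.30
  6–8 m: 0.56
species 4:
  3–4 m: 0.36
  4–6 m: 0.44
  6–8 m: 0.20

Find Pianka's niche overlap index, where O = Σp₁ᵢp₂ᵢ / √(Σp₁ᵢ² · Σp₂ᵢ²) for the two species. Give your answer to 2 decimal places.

0.75

Σ p₁ᵢp₂ᵢ = 0.0504 + 0.1320 + 0.1120 = 0.2944
Σp_1ᵢ² = 0.14² + 0.30² + 0.56² = 0.0196 + 0.0900 + 0.3136 = 0.4232
Σp_2ᵢ² = 0.36² + 0.44² + 0.20² = 0.1296 + 0.1936 + 0.0400 = 0.3632
O = 0.2944 / √(0.4232 × 0.3632) = 0.2944 / 0.39205 = 0.7509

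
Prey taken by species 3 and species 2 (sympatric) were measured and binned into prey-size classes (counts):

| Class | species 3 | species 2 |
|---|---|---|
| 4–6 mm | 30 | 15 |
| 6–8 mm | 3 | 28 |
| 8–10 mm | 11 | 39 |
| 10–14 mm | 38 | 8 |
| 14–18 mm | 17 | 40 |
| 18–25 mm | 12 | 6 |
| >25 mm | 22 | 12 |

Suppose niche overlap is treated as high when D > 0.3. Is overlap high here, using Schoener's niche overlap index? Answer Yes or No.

Yes

Proportions for species 3 (n=133): 30/133=0.2256, 3/133=0.0226, 11/133=0.0827, 38/133=0.2857, 17/133=0.1278, 12/133=0.0902, 22/133=0.1654
Proportions for species 2 (n=148): 15/148=0.1014, 28/148=0.1892, 39/148=0.2635, 8/148=0.0541, 40/148=0.2703, 6/148=0.0405, 12/148=0.0811
Σ|p₁ᵢ − p₂ᵢ| = 0.1242 + 0.1666 + 0.1808 + 0.2316 + 0.1425 + 0.0497 + 0.0843 = 0.9797
D = 1 − ½ × 0.9797 = 1 − 0.48985 = 0.51015
D = 0.51015 > 0.3 → Yes.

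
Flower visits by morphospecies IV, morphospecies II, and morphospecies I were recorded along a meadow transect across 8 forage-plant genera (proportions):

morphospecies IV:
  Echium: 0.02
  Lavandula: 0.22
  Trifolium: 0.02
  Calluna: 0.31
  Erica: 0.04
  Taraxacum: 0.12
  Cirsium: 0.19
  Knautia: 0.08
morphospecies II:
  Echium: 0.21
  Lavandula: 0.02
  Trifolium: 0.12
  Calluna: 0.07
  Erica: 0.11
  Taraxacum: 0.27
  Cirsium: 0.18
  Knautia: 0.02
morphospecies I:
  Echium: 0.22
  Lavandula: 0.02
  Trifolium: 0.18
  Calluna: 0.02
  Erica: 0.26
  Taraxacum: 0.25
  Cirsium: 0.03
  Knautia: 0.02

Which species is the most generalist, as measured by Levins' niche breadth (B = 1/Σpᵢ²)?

morphospecies II

Σp_IVᵢ² = 0.02² + 0.22² + 0.02² + 0.31² + 0.04² + 0.12² + 0.19² + 0.08² = 0.0004 + 0.0484 + 0.0004 + 0.0961 + 0.0016 + 0.0144 + 0.0361 + 0.0064 = 0.2038
B_IV = 1 / 0.2038 = 4.9068
Σp_IIᵢ² = 0.21² + 0.02² + 0.12² + 0.07² + 0.11² + 0.27² + 0.18² + 0.02² = 0.0441 + 0.0004 + 0.0144 + 0.0049 + 0.0121 + 0.0729 + 0.0324 + 0.0004 = 0.1816
B_II = 1 / 0.1816 = 5.5066
Σp_Iᵢ² = 0.22² + 0.02² + 0.18² + 0.02² + 0.26² + 0.25² + 0.03² + 0.02² = 0.0484 + 0.0004 + 0.0324 + 0.0004 + 0.0676 + 0.0625 + 0.0009 + 0.0004 = 0.2130
B_I = 1 / 0.2130 = 4.6948
Highest B → broadest niche (most generalist): morphospecies II (B = 5.51).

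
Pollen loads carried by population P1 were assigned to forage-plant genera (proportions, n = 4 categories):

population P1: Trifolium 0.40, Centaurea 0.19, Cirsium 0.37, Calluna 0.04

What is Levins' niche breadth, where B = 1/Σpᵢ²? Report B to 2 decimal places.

Σpᵢ² = 0.40² + 0.19² + 0.37² + 0.04² = 0.1600 + 0.0361 + 0.1369 + 0.0016 = 0.3346
B = 1 / 0.3346 = 2.9886

2.99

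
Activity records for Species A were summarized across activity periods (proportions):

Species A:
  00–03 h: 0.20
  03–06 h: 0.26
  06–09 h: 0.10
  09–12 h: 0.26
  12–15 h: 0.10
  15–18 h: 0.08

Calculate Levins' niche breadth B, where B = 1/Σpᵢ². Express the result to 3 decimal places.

4.960

Σpᵢ² = 0.20² + 0.26² + 0.10² + 0.26² + 0.10² + 0.08² = 0.0400 + 0.0676 + 0.0100 + 0.0676 + 0.0100 + 0.0064 = 0.2016
B = 1 / 0.2016 = 4.96032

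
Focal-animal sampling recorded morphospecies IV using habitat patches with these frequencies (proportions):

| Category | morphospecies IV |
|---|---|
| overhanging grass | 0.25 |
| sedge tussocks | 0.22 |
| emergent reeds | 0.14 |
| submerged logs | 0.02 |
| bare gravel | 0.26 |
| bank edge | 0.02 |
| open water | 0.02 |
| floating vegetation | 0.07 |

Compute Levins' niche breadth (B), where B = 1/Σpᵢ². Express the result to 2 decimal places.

4.90

Σpᵢ² = 0.25² + 0.22² + 0.14² + 0.02² + 0.26² + 0.02² + 0.02² + 0.07² = 0.0625 + 0.0484 + 0.0196 + 0.0004 + 0.0676 + 0.0004 + 0.0004 + 0.0049 = 0.2042
B = 1 / 0.2042 = 4.8972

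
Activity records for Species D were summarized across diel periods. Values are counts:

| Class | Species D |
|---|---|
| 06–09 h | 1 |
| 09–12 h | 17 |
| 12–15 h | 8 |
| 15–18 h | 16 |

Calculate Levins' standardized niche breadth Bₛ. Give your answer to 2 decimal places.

0.63

Proportions for Species D (n=42): 1/42=0.0238, 17/42=0.4048, 8/42=0.1905, 16/42=0.3810
Σpᵢ² = 0.0238² + 0.4048² + 0.1905² + 0.3810² = 0.000566 + 0.163863 + 0.036290 + 0.145161 = 0.345880
B = 1 / 0.345880 = 2.8912
Bₛ = (B − 1)/(n − 1) = (2.8912 − 1)/(4 − 1) = 1.8912/3 = 0.6304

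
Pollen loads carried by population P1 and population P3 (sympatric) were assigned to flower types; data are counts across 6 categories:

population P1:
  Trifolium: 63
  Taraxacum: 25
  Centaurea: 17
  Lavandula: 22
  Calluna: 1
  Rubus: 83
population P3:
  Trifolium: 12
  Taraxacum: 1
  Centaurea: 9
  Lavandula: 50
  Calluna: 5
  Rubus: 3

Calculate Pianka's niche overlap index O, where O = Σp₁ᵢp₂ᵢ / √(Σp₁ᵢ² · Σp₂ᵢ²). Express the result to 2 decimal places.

Proportions for population P1 (n=211): 63/211=0.2986, 25/211=0.1185, 17/211=0.0806, 22/211=0.1043, 1/211=0.0047, 83/211=0.3934
Proportions for population P3 (n=80): 12/80=0.1500, 1/80=0.0125, 9/80=0.1125, 50/80=0.6250, 5/80=0.0625, 3/80=0.0375
Σ p₁ᵢp₂ᵢ = 0.044790 + 0.001481 + 0.009068 + 0.065188 + 0.000294 + 0.014753 = 0.135574
Σp_1ᵢ² = 0.2986² + 0.1185² + 0.0806² + 0.1043² + 0.0047² + 0.3934² = 0.089162 + 0.014042 + 0.006496 + 0.010878 + 0.000022 + 0.154764 = 0.275364
Σp_2ᵢ² = 0.1500² + 0.0125² + 0.1125² + 0.6250² + 0.0625² + 0.0375² = 0.022500 + 0.000156 + 0.012656 + 0.390625 + 0.003906 + 0.001406 = 0.431249
O = 0.135574 / √(0.275364 × 0.431249) = 0.135574 / 0.3446019 = 0.3934

0.39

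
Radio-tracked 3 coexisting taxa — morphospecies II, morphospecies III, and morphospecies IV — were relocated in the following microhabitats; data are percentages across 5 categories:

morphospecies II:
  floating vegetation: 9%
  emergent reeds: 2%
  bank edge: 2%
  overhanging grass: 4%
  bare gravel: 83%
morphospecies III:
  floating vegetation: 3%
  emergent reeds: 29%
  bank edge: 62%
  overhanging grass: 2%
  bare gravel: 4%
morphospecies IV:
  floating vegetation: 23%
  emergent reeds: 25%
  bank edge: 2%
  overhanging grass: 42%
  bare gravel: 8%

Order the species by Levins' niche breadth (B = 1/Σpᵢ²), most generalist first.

morphospecies IV > morphospecies III > morphospecies II

Convert percentages to proportions (divide by 100).
Σp_IIᵢ² = 0.09² + 0.02² + 0.02² + 0.04² + 0.83² = 0.0081 + 0.0004 + 0.0004 + 0.0016 + 0.6889 = 0.6994
B_II = 1 / 0.6994 = 1.4298
Σp_IIIᵢ² = 0.03² + 0.29² + 0.62² + 0.02² + 0.04² = 0.0009 + 0.0841 + 0.3844 + 0.0004 + 0.0016 = 0.4714
B_III = 1 / 0.4714 = 2.1213
Σp_IVᵢ² = 0.23² + 0.25² + 0.02² + 0.42² + 0.08² = 0.0529 + 0.0625 + 0.0004 + 0.1764 + 0.0064 = 0.2986
B_IV = 1 / 0.2986 = 3.3490
Ranking by B (broadest → narrowest): morphospecies IV (3.35) > morphospecies III (2.12) > morphospecies II (1.43)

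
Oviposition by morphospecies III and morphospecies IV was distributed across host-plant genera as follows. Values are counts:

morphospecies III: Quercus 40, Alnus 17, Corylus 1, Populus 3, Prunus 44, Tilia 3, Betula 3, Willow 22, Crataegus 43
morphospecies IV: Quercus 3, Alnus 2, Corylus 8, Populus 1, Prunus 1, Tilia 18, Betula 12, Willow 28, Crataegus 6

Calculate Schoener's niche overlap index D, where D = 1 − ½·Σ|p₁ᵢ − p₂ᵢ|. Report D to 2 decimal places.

0.33

Proportions for morphospecies III (n=176): 40/176=0.2273, 17/176=0.0966, 1/176=0.0057, 3/176=0.0170, 44/176=0.2500, 3/176=0.0170, 3/176=0.0170, 22/176=0.1250, 43/176=0.2443
Proportions for morphospecies IV (n=79): 3/79=0.0380, 2/79=0.0253, 8/79=0.1013, 1/79=0.0127, 1/79=0.0127, 18/79=0.2278, 12/79=0.1519, 28/79=0.3544, 6/79=0.0759
Σ|p₁ᵢ − p₂ᵢ| = 0.1893 + 0.0713 + 0.0956 + 0.0043 + 0.2373 + 0.2108 + 0.1349 + 0.2294 + 0.1684 = 1.3413
D = 1 − ½ × 1.3413 = 1 − 0.67065 = 0.32935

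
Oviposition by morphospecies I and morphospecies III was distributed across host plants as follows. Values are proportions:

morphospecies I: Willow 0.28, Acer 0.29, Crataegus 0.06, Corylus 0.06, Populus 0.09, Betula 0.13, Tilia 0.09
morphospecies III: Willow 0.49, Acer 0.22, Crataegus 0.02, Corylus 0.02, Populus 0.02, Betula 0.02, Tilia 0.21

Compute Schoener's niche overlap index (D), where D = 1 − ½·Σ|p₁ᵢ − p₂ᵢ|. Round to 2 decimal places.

Σ|p₁ᵢ − p₂ᵢ| = 0.21 + 0.07 + 0.04 + 0.04 + 0.07 + 0.11 + 0.12 = 0.66
D = 1 − ½ × 0.66 = 1 − 0.330 = 0.6700

0.67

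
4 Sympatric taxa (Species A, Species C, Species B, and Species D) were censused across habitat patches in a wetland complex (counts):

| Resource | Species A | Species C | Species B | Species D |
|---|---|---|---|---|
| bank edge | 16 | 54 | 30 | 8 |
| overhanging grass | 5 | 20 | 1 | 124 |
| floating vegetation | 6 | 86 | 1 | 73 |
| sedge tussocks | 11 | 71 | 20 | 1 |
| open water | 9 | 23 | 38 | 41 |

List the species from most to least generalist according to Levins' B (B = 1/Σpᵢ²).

Species A > Species C > Species B > Species D

Proportions for Species A (n=47): 16/47=0.3404, 5/47=0.1064, 6/47=0.1277, 11/47=0.2340, 9/47=0.1915
Proportions for Species C (n=254): 54/254=0.2126, 20/254=0.0787, 86/254=0.3386, 71/254=0.2795, 23/254=0.0906
Proportions for Species B (n=90): 30/90=0.3333, 1/90=0.0111, 1/90=0.0111, 20/90=0.2222, 38/90=0.4222
Proportions for Species D (n=247): 8/247=0.0324, 124/247=0.5020, 73/247=0.2955, 1/247=0.0040, 41/247=0.1660
Σp_Aᵢ² = 0.3404² + 0.1064² + 0.1277² + 0.2340² + 0.1915² = 0.115872 + 0.011321 + 0.016307 + 0.054756 + 0.036672 = 0.234928
B_A = 1 / 0.234928 = 4.2566
Σp_Cᵢ² = 0.2126² + 0.0787² + 0.3386² + 0.2795² + 0.0906² = 0.045199 + 0.006194 + 0.114650 + 0.078120 + 0.008208 = 0.252371
B_C = 1 / 0.252371 = 3.9624
Σp_Bᵢ² = 0.3333² + 0.0111² + 0.0111² + 0.2222² + 0.4222² = 0.111089 + 0.000123 + 0.000123 + 0.049373 + 0.178253 = 0.338961
B_B = 1 / 0.338961 = 2.9502
Σp_Dᵢ² = 0.0324² + 0.5020² + 0.2955² + 0.0040² + 0.1660² = 0.001050 + 0.252004 + 0.087320 + 0.000016 + 0.027556 = 0.367946
B_D = 1 / 0.367946 = 2.7178
Ranking by B (broadest → narrowest): Species A (4.26) > Species C (3.96) > Species B (2.95) > Species D (2.72)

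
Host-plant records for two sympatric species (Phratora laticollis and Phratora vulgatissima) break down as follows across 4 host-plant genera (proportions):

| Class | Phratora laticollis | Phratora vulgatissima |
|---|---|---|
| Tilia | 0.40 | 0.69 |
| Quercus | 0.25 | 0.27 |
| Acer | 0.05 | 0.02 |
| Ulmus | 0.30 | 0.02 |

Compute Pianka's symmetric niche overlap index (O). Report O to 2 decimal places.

Σ p₁ᵢp₂ᵢ = 0.2760 + 0.0675 + 0.0010 + 0.0060 = 0.3505
Σp_1ᵢ² = 0.40² + 0.25² + 0.05² + 0.30² = 0.1600 + 0.0625 + 0.0025 + 0.0900 = 0.3150
Σp_2ᵢ² = 0.69² + 0.27² + 0.02² + 0.02² = 0.4761 + 0.0729 + 0.0004 + 0.0004 = 0.5498
O = 0.3505 / √(0.3150 × 0.5498) = 0.3505 / 0.41616 = 0.8422

0.84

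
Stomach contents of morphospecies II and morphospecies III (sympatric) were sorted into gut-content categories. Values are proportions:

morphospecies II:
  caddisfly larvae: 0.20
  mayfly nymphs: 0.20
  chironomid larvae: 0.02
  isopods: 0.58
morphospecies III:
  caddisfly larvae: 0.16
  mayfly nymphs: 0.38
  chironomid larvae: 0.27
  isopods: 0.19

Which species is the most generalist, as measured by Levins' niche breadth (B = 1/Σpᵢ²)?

morphospecies III

Σp_IIᵢ² = 0.20² + 0.20² + 0.02² + 0.58² = 0.0400 + 0.0400 + 0.0004 + 0.3364 = 0.4168
B_II = 1 / 0.4168 = 2.3992
Σp_IIIᵢ² = 0.16² + 0.38² + 0.27² + 0.19² = 0.0256 + 0.1444 + 0.0729 + 0.0361 = 0.2790
B_III = 1 / 0.2790 = 3.5842
Highest B → broadest niche (most generalist): morphospecies III (B = 3.58).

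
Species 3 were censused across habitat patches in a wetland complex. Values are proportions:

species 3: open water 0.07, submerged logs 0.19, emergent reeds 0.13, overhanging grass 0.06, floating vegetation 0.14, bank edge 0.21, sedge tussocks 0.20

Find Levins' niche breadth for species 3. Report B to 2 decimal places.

6.05

Σpᵢ² = 0.07² + 0.19² + 0.13² + 0.06² + 0.14² + 0.21² + 0.20² = 0.0049 + 0.0361 + 0.0169 + 0.0036 + 0.0196 + 0.0441 + 0.0400 = 0.1652
B = 1 / 0.1652 = 6.0533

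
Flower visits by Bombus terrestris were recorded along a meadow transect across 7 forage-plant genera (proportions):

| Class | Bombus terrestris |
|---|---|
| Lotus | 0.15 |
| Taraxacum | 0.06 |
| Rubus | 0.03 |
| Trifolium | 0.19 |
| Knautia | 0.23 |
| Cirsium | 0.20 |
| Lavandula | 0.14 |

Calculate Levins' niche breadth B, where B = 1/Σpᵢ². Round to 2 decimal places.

5.69

Σpᵢ² = 0.15² + 0.06² + 0.03² + 0.19² + 0.23² + 0.20² + 0.14² = 0.0225 + 0.0036 + 0.0009 + 0.0361 + 0.0529 + 0.0400 + 0.0196 = 0.1756
B = 1 / 0.1756 = 5.6948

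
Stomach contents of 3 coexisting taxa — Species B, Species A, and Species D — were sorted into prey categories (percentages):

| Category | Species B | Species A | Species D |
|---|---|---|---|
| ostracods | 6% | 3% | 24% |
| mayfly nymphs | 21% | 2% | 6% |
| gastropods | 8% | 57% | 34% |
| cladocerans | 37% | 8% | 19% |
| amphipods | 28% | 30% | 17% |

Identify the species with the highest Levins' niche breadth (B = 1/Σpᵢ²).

Convert percentages to proportions (divide by 100).
Σp_Bᵢ² = 0.06² + 0.21² + 0.08² + 0.37² + 0.28² = 0.0036 + 0.0441 + 0.0064 + 0.1369 + 0.0784 = 0.2694
B_B = 1 / 0.2694 = 3.7120
Σp_Aᵢ² = 0.03² + 0.02² + 0.57² + 0.08² + 0.30² = 0.0009 + 0.0004 + 0.3249 + 0.0064 + 0.0900 = 0.4226
B_A = 1 / 0.4226 = 2.3663
Σp_Dᵢ² = 0.24² + 0.06² + 0.34² + 0.19² + 0.17² = 0.0576 + 0.0036 + 0.1156 + 0.0361 + 0.0289 = 0.2418
B_D = 1 / 0.2418 = 4.1356
Highest B → broadest niche (most generalist): Species D (B = 4.14).

Species D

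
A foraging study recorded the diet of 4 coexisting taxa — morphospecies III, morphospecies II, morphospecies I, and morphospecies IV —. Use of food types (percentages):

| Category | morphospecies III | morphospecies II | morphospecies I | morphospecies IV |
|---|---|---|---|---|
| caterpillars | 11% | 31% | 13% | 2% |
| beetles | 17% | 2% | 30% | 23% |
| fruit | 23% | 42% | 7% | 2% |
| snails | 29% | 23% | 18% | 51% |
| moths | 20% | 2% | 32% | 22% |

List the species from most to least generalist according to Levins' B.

Convert percentages to proportions (divide by 100).
Σp_IIIᵢ² = 0.11² + 0.17² + 0.23² + 0.29² + 0.20² = 0.0121 + 0.0289 + 0.0529 + 0.0841 + 0.0400 = 0.2180
B_III = 1 / 0.2180 = 4.5872
Σp_IIᵢ² = 0.31² + 0.02² + 0.42² + 0.23² + 0.02² = 0.0961 + 0.0004 + 0.1764 + 0.0529 + 0.0004 = 0.3262
B_II = 1 / 0.3262 = 3.0656
Σp_Iᵢ² = 0.13² + 0.30² + 0.07² + 0.18² + 0.32² = 0.0169 + 0.0900 + 0.0049 + 0.0324 + 0.1024 = 0.2466
B_I = 1 / 0.2466 = 4.0552
Σp_IVᵢ² = 0.02² + 0.23² + 0.02² + 0.51² + 0.22² = 0.0004 + 0.0529 + 0.0004 + 0.2601 + 0.0484 = 0.3622
B_IV = 1 / 0.3622 = 2.7609
Ranking by B (broadest → narrowest): morphospecies III (4.59) > morphospecies I (4.06) > morphospecies II (3.07) > morphospecies IV (2.76)

morphospecies III > morphospecies I > morphospecies II > morphospecies IV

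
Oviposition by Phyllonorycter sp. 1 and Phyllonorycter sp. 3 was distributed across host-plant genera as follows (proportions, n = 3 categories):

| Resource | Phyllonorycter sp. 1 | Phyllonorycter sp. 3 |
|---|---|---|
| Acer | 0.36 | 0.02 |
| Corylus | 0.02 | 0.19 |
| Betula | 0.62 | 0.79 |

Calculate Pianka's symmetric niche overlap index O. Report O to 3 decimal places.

Σ p₁ᵢp₂ᵢ = 0.0072 + 0.0038 + 0.4898 = 0.5008
Σp_1ᵢ² = 0.36² + 0.02² + 0.62² = 0.1296 + 0.0004 + 0.3844 = 0.5144
Σp_2ᵢ² = 0.02² + 0.19² + 0.79² = 0.0004 + 0.0361 + 0.6241 = 0.6606
O = 0.5008 / √(0.5144 × 0.6606) = 0.5008 / 0.582935 = 0.85910

0.859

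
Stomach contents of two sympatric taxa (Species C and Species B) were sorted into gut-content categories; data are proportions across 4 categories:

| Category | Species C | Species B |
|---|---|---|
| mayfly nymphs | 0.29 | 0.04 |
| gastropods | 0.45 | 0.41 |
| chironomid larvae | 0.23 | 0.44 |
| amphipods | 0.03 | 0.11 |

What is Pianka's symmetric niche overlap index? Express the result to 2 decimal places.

0.84

Σ p₁ᵢp₂ᵢ = 0.0116 + 0.1845 + 0.1012 + 0.0033 = 0.3006
Σp_1ᵢ² = 0.29² + 0.45² + 0.23² + 0.03² = 0.0841 + 0.2025 + 0.0529 + 0.0009 = 0.3404
Σp_2ᵢ² = 0.04² + 0.41² + 0.44² + 0.11² = 0.0016 + 0.1681 + 0.1936 + 0.0121 = 0.3754
O = 0.3006 / √(0.3404 × 0.3754) = 0.3006 / 0.35747 = 0.8409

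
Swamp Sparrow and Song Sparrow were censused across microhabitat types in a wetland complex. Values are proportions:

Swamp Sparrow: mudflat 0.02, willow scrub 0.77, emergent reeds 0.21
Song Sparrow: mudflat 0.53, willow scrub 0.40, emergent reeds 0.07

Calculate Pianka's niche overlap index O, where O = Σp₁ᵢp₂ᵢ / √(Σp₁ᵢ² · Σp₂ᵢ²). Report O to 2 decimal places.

0.63

Σ p₁ᵢp₂ᵢ = 0.0106 + 0.3080 + 0.0147 = 0.3333
Σp_1ᵢ² = 0.02² + 0.77² + 0.21² = 0.0004 + 0.5929 + 0.0441 = 0.6374
Σp_2ᵢ² = 0.53² + 0.40² + 0.07² = 0.2809 + 0.1600 + 0.0049 = 0.4458
O = 0.3333 / √(0.6374 × 0.4458) = 0.3333 / 0.53306 = 0.6253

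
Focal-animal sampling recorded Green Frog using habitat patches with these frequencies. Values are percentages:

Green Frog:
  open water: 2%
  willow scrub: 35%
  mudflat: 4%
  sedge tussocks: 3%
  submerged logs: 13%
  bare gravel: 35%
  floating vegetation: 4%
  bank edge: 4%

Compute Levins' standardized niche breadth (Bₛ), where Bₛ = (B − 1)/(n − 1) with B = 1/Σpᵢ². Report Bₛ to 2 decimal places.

Convert percentages to proportions (divide by 100).
Σpᵢ² = 0.02² + 0.35² + 0.04² + 0.03² + 0.13² + 0.35² + 0.04² + 0.04² = 0.0004 + 0.1225 + 0.0016 + 0.0009 + 0.0169 + 0.1225 + 0.0016 + 0.0016 = 0.2680
B = 1 / 0.2680 = 3.7313
Bₛ = (B − 1)/(n − 1) = (3.7313 − 1)/(8 − 1) = 2.7313/7 = 0.3902

0.39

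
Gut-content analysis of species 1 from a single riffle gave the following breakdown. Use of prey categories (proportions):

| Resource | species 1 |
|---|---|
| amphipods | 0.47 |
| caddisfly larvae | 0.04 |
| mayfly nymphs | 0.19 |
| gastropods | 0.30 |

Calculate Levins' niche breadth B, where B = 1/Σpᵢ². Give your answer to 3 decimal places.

2.869

Σpᵢ² = 0.47² + 0.04² + 0.19² + 0.30² = 0.2209 + 0.0016 + 0.0361 + 0.0900 = 0.3486
B = 1 / 0.3486 = 2.86862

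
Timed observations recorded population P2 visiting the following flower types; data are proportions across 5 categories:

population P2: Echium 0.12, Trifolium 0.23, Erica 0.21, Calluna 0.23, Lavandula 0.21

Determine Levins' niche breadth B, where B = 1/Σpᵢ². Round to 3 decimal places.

Σpᵢ² = 0.12² + 0.23² + 0.21² + 0.23² + 0.21² = 0.0144 + 0.0529 + 0.0441 + 0.0529 + 0.0441 = 0.2084
B = 1 / 0.2084 = 4.79846

4.798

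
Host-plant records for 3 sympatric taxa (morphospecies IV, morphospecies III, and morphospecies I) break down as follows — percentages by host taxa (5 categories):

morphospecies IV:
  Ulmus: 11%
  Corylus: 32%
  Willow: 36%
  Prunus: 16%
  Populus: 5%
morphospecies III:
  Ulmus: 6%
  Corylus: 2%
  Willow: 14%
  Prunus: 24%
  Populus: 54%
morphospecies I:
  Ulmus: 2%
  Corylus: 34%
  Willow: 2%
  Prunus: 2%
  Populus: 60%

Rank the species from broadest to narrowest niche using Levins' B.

morphospecies IV > morphospecies III > morphospecies I

Convert percentages to proportions (divide by 100).
Σp_IVᵢ² = 0.11² + 0.32² + 0.36² + 0.16² + 0.05² = 0.0121 + 0.1024 + 0.1296 + 0.0256 + 0.0025 = 0.2722
B_IV = 1 / 0.2722 = 3.6738
Σp_IIIᵢ² = 0.06² + 0.02² + 0.14² + 0.24² + 0.54² = 0.0036 + 0.0004 + 0.0196 + 0.0576 + 0.2916 = 0.3728
B_III = 1 / 0.3728 = 2.6824
Σp_Iᵢ² = 0.02² + 0.34² + 0.02² + 0.02² + 0.60² = 0.0004 + 0.1156 + 0.0004 + 0.0004 + 0.3600 = 0.4768
B_I = 1 / 0.4768 = 2.0973
Ranking by B (broadest → narrowest): morphospecies IV (3.67) > morphospecies III (2.68) > morphospecies I (2.10)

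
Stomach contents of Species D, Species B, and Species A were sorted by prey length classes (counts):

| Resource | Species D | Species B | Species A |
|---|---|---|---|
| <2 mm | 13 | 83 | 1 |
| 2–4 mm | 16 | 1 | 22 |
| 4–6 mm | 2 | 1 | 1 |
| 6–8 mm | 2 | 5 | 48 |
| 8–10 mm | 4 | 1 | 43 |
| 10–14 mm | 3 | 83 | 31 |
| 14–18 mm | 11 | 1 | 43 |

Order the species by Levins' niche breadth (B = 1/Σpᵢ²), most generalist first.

Proportions for Species D (n=51): 13/51=0.2549, 16/51=0.3137, 2/51=0.0392, 2/51=0.0392, 4/51=0.0784, 3/51=0.0588, 11/51=0.2157
Proportions for Species B (n=175): 83/175=0.4743, 1/175=0.0057, 1/175=0.0057, 5/175=0.0286, 1/175=0.0057, 83/175=0.4743, 1/175=0.0057
Proportions for Species A (n=189): 1/189=0.0053, 22/189=0.1164, 1/189=0.0053, 48/189=0.2540, 43/189=0.2275, 31/189=0.1640, 43/189=0.2275
Σp_Dᵢ² = 0.2549² + 0.3137² + 0.0392² + 0.0392² + 0.0784² + 0.0588² + 0.2157² = 0.064974 + 0.098408 + 0.001537 + 0.001537 + 0.006147 + 0.003457 + 0.046526 = 0.222586
B_D = 1 / 0.222586 = 4.4926
Σp_Bᵢ² = 0.4743² + 0.0057² + 0.0057² + 0.0286² + 0.0057² + 0.4743² + 0.0057² = 0.224960 + 0.000032 + 0.000032 + 0.000818 + 0.000032 + 0.224960 + 0.000032 = 0.450866
B_B = 1 / 0.450866 = 2.2180
Σp_Aᵢ² = 0.0053² + 0.1164² + 0.0053² + 0.2540² + 0.2275² + 0.1640² + 0.2275² = 0.000028 + 0.013549 + 0.000028 + 0.064516 + 0.051756 + 0.026896 + 0.051756 = 0.208529
B_A = 1 / 0.208529 = 4.7955
Ranking by B (broadest → narrowest): Species A (4.80) > Species D (4.49) > Species B (2.22)

Species A > Species D > Species B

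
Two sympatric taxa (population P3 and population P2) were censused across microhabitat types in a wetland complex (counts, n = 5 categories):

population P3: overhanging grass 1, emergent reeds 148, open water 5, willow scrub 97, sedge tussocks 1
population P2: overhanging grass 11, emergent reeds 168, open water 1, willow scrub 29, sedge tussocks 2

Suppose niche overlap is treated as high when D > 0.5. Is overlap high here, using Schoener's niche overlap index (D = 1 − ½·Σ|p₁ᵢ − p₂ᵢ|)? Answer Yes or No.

Yes

Proportions for population P3 (n=252): 1/252=0.0040, 148/252=0.5873, 5/252=0.0198, 97/252=0.3849, 1/252=0.0040
Proportions for population P2 (n=211): 11/211=0.0521, 168/211=0.7962, 1/211=0.0047, 29/211=0.1374, 2/211=0.0095
Σ|p₁ᵢ − p₂ᵢ| = 0.0481 + 0.2089 + 0.0151 + 0.2475 + 0.0055 = 0.5251
D = 1 − ½ × 0.5251 = 1 − 0.26255 = 0.73745
D = 0.73745 > 0.5 → Yes.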